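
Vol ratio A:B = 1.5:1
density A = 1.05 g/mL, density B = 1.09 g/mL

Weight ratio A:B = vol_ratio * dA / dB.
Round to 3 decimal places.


Weight ratio = 1.5 * 1.05 / 1.09
= 1.445

1.445


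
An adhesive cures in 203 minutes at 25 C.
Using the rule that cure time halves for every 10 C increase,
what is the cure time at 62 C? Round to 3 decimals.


Factor = 2^((62 - 25) / 10) = 12.9960
Cure time = 203 / 12.9960
= 15.620 minutes

15.620


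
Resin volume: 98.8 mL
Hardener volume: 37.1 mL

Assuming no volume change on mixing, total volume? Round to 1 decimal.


V_total = 98.8 + 37.1 = 135.9 mL

135.9


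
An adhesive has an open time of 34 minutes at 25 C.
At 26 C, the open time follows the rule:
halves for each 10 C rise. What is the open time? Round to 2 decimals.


Factor = 2^((26-25)/10) = 1.0718
Open time = 34 / 1.0718 = 31.72 min

31.72


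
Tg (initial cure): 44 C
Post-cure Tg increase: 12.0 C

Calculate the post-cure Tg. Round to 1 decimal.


Post-cure Tg = 44 + 12.0 = 56.0 C

56.0


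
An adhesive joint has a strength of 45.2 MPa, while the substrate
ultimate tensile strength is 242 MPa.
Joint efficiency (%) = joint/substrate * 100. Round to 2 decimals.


Efficiency = 45.2 / 242 * 100
= 18.68%

18.68


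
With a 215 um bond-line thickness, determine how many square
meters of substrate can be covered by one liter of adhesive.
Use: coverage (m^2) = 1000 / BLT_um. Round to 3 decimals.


Coverage = 1000 / 215 = 4.651 m^2

4.651


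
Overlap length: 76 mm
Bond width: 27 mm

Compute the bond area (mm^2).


Bond area = 76 * 27 = 2052 mm^2

2052


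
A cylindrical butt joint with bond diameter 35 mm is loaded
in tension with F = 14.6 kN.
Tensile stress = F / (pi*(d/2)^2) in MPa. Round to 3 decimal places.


Area = pi * (35/2)^2 = 962.1128 mm^2
Stress = 14.6*1000 / 962.1128
= 15.175 MPa

15.175


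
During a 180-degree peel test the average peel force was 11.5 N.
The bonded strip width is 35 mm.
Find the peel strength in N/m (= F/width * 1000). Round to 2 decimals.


Peel strength = F/width * 1000
= 11.5 / 35 * 1000
= 328.57 N/m

328.57


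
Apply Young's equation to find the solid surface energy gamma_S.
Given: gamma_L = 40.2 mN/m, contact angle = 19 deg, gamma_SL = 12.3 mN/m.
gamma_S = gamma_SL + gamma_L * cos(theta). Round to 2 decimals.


theta_rad = 19 * pi/180 = 0.331613
gamma_S = 12.3 + 40.2 * cos(0.331613)
= 50.31 mN/m

50.31


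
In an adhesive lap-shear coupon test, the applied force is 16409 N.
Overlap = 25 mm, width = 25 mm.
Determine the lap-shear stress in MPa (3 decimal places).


stress = F / (overlap * width)
= 16409 / (25 * 25)
= 26.254 MPa

26.254


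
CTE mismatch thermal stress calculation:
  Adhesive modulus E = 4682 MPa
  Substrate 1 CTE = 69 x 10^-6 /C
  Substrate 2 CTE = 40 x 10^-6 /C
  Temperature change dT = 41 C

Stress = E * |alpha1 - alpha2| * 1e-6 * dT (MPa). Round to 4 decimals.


delta_alpha = |69 - 40| = 29 x 10^-6/C
Stress = 4682 * 29e-6 * 41
= 5.5669 MPa

5.5669


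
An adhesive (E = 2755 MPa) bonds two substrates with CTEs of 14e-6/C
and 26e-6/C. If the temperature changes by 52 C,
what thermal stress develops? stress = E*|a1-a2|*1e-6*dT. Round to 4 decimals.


Stress = 2755 * |14 - 26| * 1e-6 * 52
= 1.7191 MPa

1.7191


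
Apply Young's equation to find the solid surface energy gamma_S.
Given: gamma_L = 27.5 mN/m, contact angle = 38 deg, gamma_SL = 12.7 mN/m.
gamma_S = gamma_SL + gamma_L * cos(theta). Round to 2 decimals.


theta_rad = 38 * pi/180 = 0.663225
gamma_S = 12.7 + 27.5 * cos(0.663225)
= 34.37 mN/m

34.37


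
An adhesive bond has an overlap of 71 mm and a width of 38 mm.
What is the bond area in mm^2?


Bond area = overlap * width
= 71 * 38
= 2698 mm^2

2698


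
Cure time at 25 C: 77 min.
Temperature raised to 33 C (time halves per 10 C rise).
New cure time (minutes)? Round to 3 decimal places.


Acceleration factor = 2^(8/10) = 1.7411
New time = 77 / 1.7411 = 44.225 min

44.225


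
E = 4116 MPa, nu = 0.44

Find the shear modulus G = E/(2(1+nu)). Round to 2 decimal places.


G = 4116 / (2 * 1.44)
= 1429.17 MPa

1429.17


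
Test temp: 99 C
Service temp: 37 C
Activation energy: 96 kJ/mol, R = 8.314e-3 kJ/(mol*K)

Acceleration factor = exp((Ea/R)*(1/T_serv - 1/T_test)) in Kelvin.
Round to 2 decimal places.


AF = exp((96/0.008314)*(1/310.15 - 1/372.15))
= 493.96

493.96


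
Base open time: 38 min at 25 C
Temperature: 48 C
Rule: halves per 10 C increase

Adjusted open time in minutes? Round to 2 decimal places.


Acceleration = 2^((48-25)/10) = 4.9246
Open time = 38 / 4.9246 = 7.72 min

7.72


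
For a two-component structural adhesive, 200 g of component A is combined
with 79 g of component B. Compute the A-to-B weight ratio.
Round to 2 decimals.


Weight ratio A:B = 200 / 79
= 2.53

2.53


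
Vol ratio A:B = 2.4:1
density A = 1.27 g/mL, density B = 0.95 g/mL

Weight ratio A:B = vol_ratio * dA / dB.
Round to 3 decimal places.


Weight ratio = 2.4 * 1.27 / 0.95
= 3.208

3.208


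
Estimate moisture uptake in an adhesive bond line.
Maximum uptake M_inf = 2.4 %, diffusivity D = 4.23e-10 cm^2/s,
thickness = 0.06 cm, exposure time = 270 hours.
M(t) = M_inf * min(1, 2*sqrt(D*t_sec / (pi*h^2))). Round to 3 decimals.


Convert time: 270 h = 972000 s
ratio = min(1, 2*sqrt(4.23e-10*972000/(pi*0.06^2)))
= 0.381335
M(t) = 2.4 * 0.381335 = 0.915%

0.915


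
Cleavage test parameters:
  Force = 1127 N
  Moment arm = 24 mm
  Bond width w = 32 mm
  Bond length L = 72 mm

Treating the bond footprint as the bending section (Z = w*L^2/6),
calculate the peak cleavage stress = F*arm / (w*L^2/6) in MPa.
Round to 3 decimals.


M = 1127 * 24 = 27048 N*mm
Z = 32 * 72^2 / 6 = 165888 / 6 mm^3
sigma = M / Z = 6 * 27048 / 165888 = 162288 / 165888
= 0.978 MPa

0.978


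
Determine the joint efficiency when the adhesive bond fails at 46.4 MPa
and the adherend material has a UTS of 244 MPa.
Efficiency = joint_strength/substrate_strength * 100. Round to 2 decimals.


Joint efficiency = 46.4 / 244 * 100
= 19.02%

19.02


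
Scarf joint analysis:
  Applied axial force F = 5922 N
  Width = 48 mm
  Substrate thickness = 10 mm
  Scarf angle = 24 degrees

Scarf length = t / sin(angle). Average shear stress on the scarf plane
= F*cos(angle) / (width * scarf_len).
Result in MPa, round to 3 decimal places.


Scarf length = 10 / sin(24 deg) = 24.5859 mm
cos(24 deg) = 0.913545
Shear = 5922 * 0.913545 / (48 * 24.5859)
= 4.584 MPa

4.584


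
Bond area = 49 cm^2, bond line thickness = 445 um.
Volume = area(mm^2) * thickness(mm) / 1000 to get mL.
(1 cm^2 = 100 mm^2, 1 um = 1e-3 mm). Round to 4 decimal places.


area_mm2 = 49 * 100 = 4900
blt_mm = 445 * 1e-3 = 0.445
vol_mm3 = 4900 * 0.445 = 2180.5
vol_mL = 2180.5 / 1000 = 2.1805 mL

2.1805


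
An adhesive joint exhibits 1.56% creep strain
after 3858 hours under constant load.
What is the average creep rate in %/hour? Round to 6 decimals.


Creep rate = strain / time
= 1.56 / 3858
= 0.000404 %/h

0.000404


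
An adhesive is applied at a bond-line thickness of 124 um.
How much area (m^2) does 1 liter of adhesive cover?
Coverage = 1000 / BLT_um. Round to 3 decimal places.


Coverage = 1000 / 124 = 8.065 m^2

8.065


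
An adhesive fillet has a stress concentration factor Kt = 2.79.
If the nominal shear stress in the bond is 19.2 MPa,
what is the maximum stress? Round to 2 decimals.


Max stress = 19.2 * 2.79 = 53.57 MPa

53.57


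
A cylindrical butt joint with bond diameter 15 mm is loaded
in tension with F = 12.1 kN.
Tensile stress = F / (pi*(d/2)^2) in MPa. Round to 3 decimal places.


Area = pi * (15/2)^2 = 176.7146 mm^2
Stress = 12.1*1000 / 176.7146
= 68.472 MPa

68.472


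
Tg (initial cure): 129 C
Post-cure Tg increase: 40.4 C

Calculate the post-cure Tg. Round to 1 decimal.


Post-cure Tg = 129 + 40.4 = 169.4 C

169.4


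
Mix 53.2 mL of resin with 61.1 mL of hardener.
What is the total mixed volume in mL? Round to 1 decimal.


Total = 53.2 + 61.1 = 114.3 mL

114.3


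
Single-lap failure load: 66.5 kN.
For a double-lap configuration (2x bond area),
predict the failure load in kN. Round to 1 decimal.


Failure load = 66.5 * 2 = 133.0 kN

133.0


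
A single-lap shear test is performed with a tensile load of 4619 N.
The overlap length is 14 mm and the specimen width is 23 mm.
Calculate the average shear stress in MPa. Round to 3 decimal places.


Shear stress = F / (overlap * width)
= 4619 / (14 * 23)
= 4619 / 322
= 14.345 MPa

14.345


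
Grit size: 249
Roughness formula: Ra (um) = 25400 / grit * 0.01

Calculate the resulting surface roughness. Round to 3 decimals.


Ra = 25400 / 249 * 0.01
= 1.020 um

1.020


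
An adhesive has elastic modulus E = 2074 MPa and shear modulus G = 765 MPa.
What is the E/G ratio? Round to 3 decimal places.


E/G = 2074 / 765 = 2.711

2.711


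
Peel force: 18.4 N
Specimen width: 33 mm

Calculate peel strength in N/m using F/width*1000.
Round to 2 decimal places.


Peel strength = 18.4 / 33 * 1000 = 557.58 N/m

557.58


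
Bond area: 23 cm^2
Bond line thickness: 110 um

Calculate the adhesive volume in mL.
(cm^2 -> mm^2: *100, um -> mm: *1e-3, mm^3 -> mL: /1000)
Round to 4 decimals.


V = 23*100 * 110*1e-3 / 1000
= 0.2530 mL

0.2530


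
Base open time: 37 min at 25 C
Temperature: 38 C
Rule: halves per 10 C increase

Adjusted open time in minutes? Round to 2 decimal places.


Acceleration = 2^((38-25)/10) = 2.4623
Open time = 37 / 2.4623 = 15.03 min

15.03


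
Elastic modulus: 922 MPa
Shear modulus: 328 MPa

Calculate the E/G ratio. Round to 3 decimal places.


E / G = 922 / 328 = 2.811

2.811


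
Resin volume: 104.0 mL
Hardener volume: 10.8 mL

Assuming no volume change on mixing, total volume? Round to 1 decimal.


V_total = 104.0 + 10.8 = 114.8 mL

114.8


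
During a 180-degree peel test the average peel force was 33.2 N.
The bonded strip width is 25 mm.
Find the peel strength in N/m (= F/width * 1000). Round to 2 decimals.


Peel strength = F/width * 1000
= 33.2 / 25 * 1000
= 1328.00 N/m

1328.00


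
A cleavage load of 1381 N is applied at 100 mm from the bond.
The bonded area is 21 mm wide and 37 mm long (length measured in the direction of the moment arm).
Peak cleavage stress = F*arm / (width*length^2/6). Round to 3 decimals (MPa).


Moment = 1381 * 100 = 138100 N*mm
Section modulus = 21 * 1369 / 6 = 28749 / 6 mm^3
Stress = 138100 / (28749 / 6) = 828600 / 28749
= 28.822 MPa

28.822


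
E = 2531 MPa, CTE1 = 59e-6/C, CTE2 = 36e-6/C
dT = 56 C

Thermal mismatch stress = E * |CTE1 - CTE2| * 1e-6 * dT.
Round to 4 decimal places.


= 2531 * 23e-6 * 56
= 3.2599 MPa

3.2599


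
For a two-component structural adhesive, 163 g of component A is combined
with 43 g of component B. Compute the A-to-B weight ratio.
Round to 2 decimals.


Weight ratio A:B = 163 / 43
= 3.79

3.79


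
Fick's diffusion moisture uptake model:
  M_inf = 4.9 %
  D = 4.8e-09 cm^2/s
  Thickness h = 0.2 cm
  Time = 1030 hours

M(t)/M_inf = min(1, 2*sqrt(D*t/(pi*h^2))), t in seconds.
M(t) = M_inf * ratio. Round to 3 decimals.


t_sec = 1030 * 3600 = 3708000
ratio = 2*sqrt(4.8e-09*3708000/(pi*0.2^2))
= min(1, 0.752689)
= 0.752689
M(t) = 4.9 * 0.752689 = 3.688 %

3.688


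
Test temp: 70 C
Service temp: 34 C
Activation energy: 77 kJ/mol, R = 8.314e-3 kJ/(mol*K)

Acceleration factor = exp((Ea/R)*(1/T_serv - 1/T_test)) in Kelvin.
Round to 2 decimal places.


AF = exp((77/0.008314)*(1/307.15 - 1/343.15))
= 23.65

23.65


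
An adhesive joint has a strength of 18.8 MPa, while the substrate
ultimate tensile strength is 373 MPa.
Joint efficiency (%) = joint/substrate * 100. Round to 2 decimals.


Efficiency = 18.8 / 373 * 100
= 5.04%

5.04


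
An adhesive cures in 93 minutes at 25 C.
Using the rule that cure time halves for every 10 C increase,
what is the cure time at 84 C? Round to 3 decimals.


Factor = 2^((84 - 25) / 10) = 59.7141
Cure time = 93 / 59.7141
= 1.557 minutes

1.557


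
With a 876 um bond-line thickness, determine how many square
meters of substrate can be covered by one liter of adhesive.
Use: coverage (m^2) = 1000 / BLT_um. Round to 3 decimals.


Coverage = 1000 / 876 = 1.142 m^2

1.142


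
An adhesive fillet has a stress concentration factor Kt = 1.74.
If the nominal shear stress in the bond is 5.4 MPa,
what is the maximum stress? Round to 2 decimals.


Max stress = 5.4 * 1.74 = 9.40 MPa

9.40


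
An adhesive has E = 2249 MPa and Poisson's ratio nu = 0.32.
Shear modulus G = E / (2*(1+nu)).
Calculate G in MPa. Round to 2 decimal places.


G = 2249 / (2*(1+0.32))
= 2249 / 2.64
= 851.89 MPa

851.89


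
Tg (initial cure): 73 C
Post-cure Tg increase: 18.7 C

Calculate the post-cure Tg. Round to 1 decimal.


Post-cure Tg = 73 + 18.7 = 91.7 C

91.7


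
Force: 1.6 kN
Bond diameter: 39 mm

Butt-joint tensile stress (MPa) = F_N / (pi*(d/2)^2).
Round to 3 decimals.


F_N = 1.6 * 1000 = 1600.0 N
A = pi*(19.5)^2 = 1194.5906 mm^2
stress = 1600.0 / 1194.5906 = 1.339 MPa

1.339


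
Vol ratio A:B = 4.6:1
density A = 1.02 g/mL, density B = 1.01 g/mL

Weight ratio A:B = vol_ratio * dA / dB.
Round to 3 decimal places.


Weight ratio = 4.6 * 1.02 / 1.01
= 4.646

4.646


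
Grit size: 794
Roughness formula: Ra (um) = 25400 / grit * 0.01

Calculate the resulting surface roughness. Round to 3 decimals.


Ra = 25400 / 794 * 0.01
= 0.320 um

0.320


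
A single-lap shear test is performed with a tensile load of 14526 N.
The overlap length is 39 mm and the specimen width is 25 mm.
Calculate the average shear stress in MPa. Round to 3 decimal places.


Shear stress = F / (overlap * width)
= 14526 / (39 * 25)
= 14526 / 975
= 14.898 MPa

14.898


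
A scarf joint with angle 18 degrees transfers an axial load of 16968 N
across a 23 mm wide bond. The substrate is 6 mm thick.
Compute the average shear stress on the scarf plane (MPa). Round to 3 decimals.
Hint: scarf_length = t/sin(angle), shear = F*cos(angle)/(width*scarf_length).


scarf_length = 6 / sin(18 deg) = 19.4164 mm
cos(18 deg) = 0.951057
shear stress = 16968 * 0.951057 / (23 * 19.4164)
= 36.136 MPa

36.136


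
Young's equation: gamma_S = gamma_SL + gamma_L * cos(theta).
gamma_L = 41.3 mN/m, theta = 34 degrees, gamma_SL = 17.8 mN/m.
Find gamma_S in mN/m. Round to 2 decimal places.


cos(34 deg) = 0.829038
gamma_S = 17.8 + 41.3 * 0.829038
= 52.04 mN/m

52.04


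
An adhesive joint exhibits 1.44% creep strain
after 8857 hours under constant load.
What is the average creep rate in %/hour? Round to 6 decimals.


Creep rate = strain / time
= 1.44 / 8857
= 0.000163 %/h

0.000163


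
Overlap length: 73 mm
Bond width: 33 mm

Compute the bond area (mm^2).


Bond area = 73 * 33 = 2409 mm^2

2409


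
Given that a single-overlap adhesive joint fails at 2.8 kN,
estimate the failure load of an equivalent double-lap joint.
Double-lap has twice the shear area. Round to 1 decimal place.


Double-lap factor = 2
Expected load = 2.8 * 2 = 5.6 kN

5.6


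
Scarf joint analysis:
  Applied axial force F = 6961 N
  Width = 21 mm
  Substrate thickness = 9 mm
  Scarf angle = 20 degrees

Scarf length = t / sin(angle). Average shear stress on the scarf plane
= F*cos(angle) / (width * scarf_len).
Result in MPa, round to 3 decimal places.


Scarf length = 9 / sin(20 deg) = 26.3142 mm
cos(20 deg) = 0.939693
Shear = 6961 * 0.939693 / (21 * 26.3142)
= 11.837 MPa

11.837


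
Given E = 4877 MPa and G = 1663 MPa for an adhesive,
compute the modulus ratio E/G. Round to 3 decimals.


E/G ratio = 4877 / 1663 = 2.933

2.933


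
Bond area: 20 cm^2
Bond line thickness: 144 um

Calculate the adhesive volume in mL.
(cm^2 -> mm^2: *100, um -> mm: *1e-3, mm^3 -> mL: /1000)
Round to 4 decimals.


V = 20*100 * 144*1e-3 / 1000
= 0.2880 mL

0.2880


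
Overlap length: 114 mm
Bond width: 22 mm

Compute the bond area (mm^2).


Bond area = 114 * 22 = 2508 mm^2

2508


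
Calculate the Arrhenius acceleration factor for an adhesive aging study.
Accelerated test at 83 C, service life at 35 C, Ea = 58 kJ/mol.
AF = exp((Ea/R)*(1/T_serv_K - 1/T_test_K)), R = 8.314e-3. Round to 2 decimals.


T_test = 356.15 K, T_serv = 308.15 K
Ea/R = 58 / 0.008314 = 6976.18
AF = exp(6976.18 * (1/308.15 - 1/356.15))
= 21.14

21.14


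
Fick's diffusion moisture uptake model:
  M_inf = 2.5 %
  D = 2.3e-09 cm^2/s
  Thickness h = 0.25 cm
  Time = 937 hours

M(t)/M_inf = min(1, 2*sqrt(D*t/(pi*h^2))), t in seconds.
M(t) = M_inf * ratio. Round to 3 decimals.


t_sec = 937 * 3600 = 3373200
ratio = 2*sqrt(2.3e-09*3373200/(pi*0.25^2))
= min(1, 0.397558)
= 0.397558
M(t) = 2.5 * 0.397558 = 0.994 %

0.994


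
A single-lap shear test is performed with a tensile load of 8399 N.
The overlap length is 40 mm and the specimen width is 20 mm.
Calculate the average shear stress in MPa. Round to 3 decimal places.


Shear stress = F / (overlap * width)
= 8399 / (40 * 20)
= 8399 / 800
= 10.499 MPa

10.499


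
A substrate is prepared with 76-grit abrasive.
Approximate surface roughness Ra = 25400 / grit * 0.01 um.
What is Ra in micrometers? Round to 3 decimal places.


Ra = 25400 / 76 * 0.01 = 3.342 um

3.342


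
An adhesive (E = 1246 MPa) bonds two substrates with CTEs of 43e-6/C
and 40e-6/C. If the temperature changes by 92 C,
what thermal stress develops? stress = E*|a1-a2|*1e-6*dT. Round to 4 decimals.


Stress = 1246 * |43 - 40| * 1e-6 * 92
= 0.3439 MPa

0.3439


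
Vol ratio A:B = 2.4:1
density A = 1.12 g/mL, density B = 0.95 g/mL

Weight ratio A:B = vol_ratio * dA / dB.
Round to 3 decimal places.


Weight ratio = 2.4 * 1.12 / 0.95
= 2.829

2.829


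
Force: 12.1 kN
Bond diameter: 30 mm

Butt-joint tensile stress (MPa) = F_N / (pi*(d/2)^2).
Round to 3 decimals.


F_N = 12.1 * 1000 = 12100.0 N
A = pi*(15.0)^2 = 706.8583 mm^2
stress = 12100.0 / 706.8583 = 17.118 MPa

17.118


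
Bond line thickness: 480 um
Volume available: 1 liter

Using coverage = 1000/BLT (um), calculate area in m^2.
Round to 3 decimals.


1 L = 1e6 mm^3, thickness = 480 um = 0.48 mm
Area = 1e6 / 0.48 mm^2 = (1e6 / 0.48) / 1e6 m^2 = 1000 / 480 m^2
= 2.083 m^2

2.083


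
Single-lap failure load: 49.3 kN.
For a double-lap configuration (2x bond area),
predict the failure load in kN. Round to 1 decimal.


Failure load = 49.3 * 2 = 98.6 kN

98.6


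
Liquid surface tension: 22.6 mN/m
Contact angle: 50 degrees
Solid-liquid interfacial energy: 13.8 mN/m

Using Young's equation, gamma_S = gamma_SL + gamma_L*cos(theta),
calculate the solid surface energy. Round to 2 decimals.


gamma_S = 13.8 + 22.6 * cos(50)
= 28.33 mN/m

28.33


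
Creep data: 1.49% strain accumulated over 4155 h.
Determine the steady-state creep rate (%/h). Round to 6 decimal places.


Rate = 1.49 / 4155 = 0.000359 %/h

0.000359


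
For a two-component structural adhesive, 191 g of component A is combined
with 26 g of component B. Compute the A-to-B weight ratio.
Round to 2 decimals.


Weight ratio A:B = 191 / 26
= 7.35

7.35


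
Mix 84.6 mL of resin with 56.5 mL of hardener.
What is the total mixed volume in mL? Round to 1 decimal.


Total = 84.6 + 56.5 = 141.1 mL

141.1


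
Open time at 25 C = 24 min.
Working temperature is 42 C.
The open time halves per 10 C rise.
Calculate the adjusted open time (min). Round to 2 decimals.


factor = 2^((42 - 25) / 10) = 3.2490
ot = 24 / 3.2490 = 7.39 min

7.39


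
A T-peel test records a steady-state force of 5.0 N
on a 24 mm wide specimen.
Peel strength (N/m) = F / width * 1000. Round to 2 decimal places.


Peel strength = 5.0 / 24 * 1000
= 208.33 N/m

208.33


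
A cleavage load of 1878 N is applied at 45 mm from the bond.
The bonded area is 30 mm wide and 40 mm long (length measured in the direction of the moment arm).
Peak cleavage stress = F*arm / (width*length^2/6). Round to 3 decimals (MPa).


Moment = 1878 * 45 = 84510 N*mm
Section modulus = 30 * 1600 / 6 = 48000 / 6 mm^3
Stress = 84510 / (48000 / 6) = 507060 / 48000
= 10.564 MPa

10.564


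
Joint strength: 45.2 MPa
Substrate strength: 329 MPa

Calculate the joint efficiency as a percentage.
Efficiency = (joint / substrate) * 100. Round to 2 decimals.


Efficiency = (45.2 / 329) * 100 = 13.74%

13.74


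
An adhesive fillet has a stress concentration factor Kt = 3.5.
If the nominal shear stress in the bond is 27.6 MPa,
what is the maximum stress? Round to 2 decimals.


Max stress = 27.6 * 3.5 = 96.60 MPa

96.60


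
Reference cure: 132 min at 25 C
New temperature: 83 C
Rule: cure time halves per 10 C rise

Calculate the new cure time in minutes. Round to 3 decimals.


factor = 2^((83-25)/10) = 55.7152
t_new = 132 / 55.7152 = 2.369 min

2.369


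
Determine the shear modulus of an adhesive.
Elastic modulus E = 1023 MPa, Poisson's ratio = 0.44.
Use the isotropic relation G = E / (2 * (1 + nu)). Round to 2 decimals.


G = 1023 / (2*(1+0.44)) = 1023 / 2.88
= 355.21 MPa

355.21


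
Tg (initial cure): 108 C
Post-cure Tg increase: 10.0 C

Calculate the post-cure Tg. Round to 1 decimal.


Post-cure Tg = 108 + 10.0 = 118.0 C

118.0


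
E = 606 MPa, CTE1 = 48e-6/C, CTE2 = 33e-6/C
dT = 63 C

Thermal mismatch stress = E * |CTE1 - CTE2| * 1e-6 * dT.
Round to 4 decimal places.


= 606 * 15e-6 * 63
= 0.5727 MPa

0.5727


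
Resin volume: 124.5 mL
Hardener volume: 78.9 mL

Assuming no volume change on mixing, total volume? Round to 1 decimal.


V_total = 124.5 + 78.9 = 203.4 mL

203.4


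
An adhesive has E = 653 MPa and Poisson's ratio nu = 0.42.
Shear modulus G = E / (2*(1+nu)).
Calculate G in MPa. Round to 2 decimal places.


G = 653 / (2*(1+0.42))
= 653 / 2.84
= 229.93 MPa

229.93


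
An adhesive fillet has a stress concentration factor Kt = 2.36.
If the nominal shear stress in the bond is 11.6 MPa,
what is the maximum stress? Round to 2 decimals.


Max stress = 11.6 * 2.36 = 27.38 MPa

27.38


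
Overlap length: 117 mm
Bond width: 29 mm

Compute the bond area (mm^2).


Bond area = 117 * 29 = 3393 mm^2

3393


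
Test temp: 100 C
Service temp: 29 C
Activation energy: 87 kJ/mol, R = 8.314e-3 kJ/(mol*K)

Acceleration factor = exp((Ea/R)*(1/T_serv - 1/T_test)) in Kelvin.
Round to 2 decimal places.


AF = exp((87/0.008314)*(1/302.15 - 1/373.15))
= 727.52

727.52


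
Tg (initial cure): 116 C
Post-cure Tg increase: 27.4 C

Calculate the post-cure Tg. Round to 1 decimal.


Post-cure Tg = 116 + 27.4 = 143.4 C

143.4


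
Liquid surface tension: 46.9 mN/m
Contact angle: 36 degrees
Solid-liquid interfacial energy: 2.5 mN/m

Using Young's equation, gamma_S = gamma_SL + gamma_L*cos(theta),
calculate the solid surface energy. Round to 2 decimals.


gamma_S = 2.5 + 46.9 * cos(36)
= 40.44 mN/m

40.44


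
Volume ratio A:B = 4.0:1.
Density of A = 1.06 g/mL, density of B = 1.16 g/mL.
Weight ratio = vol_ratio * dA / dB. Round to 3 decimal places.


Wt ratio = 4.0 * 1.06 / 1.16
= 3.655

3.655


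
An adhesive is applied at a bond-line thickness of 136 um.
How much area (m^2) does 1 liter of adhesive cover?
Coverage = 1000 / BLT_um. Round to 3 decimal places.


Coverage = 1000 / 136 = 7.353 m^2

7.353


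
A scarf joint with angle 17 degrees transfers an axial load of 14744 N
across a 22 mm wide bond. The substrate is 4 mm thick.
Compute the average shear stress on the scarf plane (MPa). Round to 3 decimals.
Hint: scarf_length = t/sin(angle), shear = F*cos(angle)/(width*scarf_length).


scarf_length = 4 / sin(17 deg) = 13.6812 mm
cos(17 deg) = 0.956305
shear stress = 14744 * 0.956305 / (22 * 13.6812)
= 46.845 MPa

46.845


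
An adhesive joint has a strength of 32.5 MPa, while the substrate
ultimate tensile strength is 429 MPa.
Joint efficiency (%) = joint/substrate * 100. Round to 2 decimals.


Efficiency = 32.5 / 429 * 100
= 7.58%

7.58


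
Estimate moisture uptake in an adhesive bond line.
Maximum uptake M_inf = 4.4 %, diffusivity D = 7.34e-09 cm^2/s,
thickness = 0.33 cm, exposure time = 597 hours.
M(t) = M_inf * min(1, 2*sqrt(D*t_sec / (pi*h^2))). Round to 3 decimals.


Convert time: 597 h = 2149200 s
ratio = min(1, 2*sqrt(7.34e-09*2149200/(pi*0.33^2)))
= 0.429465
M(t) = 4.4 * 0.429465 = 1.890%

1.890


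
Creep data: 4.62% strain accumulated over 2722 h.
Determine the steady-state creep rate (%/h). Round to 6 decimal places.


Rate = 4.62 / 2722 = 0.001697 %/h

0.001697


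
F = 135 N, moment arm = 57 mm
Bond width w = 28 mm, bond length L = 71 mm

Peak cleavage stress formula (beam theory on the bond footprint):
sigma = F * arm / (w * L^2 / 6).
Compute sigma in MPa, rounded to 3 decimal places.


sigma = (135 * 57) / (28 * 5041 / 6)
= 7695 * 6 / 141148
= 46170 / 141148
= 0.327 MPa

0.327


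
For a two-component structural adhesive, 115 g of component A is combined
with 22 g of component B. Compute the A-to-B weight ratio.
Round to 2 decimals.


Weight ratio A:B = 115 / 22
= 5.23

5.23


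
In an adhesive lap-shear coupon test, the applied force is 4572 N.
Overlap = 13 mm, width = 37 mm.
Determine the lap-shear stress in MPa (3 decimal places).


stress = F / (overlap * width)
= 4572 / (13 * 37)
= 9.505 MPa

9.505


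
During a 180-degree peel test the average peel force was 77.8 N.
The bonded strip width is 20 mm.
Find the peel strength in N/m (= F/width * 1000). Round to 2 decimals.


Peel strength = F/width * 1000
= 77.8 / 20 * 1000
= 3890.00 N/m

3890.00


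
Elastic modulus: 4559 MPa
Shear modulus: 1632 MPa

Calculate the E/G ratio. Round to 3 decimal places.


E / G = 4559 / 1632 = 2.794

2.794


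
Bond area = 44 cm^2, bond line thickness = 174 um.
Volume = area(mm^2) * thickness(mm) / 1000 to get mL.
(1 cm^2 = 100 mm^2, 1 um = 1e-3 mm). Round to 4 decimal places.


area_mm2 = 44 * 100 = 4400
blt_mm = 174 * 1e-3 = 0.174
vol_mm3 = 4400 * 0.174 = 765.6
vol_mL = 765.6 / 1000 = 0.7656 mL

0.7656


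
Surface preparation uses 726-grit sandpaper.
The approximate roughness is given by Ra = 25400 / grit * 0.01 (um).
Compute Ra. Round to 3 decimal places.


Ra = 25400 / 726 * 0.01
= 254 / 726
= 0.350 um

0.350


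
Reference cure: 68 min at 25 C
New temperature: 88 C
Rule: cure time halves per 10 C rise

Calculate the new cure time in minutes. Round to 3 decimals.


factor = 2^((88-25)/10) = 78.7932
t_new = 68 / 78.7932 = 0.863 min

0.863


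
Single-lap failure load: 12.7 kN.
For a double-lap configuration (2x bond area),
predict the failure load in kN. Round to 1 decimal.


Failure load = 12.7 * 2 = 25.4 kN

25.4


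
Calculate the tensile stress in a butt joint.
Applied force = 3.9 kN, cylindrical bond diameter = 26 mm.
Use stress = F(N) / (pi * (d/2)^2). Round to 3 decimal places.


A = pi * 13.0^2 = 530.9292 mm^2
sigma = 3900.0 / 530.9292 = 7.346 MPa

7.346


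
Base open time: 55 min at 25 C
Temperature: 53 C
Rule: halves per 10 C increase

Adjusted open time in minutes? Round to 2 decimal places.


Acceleration = 2^((53-25)/10) = 6.9644
Open time = 55 / 6.9644 = 7.90 min

7.90


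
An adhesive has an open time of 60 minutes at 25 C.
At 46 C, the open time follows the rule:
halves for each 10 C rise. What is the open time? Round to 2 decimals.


Factor = 2^((46-25)/10) = 4.2871
Open time = 60 / 4.2871 = 14.00 min

14.00


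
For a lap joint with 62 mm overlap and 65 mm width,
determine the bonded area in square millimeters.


Area = 62 * 65 = 4030 mm^2

4030


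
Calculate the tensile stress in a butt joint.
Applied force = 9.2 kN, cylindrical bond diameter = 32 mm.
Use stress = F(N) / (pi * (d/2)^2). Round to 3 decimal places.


A = pi * 16.0^2 = 804.2477 mm^2
sigma = 9200.0 / 804.2477 = 11.439 MPa

11.439


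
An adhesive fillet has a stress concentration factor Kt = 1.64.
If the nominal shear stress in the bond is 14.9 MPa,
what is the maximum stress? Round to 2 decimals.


Max stress = 14.9 * 1.64 = 24.44 MPa

24.44


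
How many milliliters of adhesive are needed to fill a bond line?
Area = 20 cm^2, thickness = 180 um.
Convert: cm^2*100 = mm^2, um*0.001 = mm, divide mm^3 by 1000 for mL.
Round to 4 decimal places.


= (20 * 100) * (180 * 0.001) / 1000
= 0.3600 mL

0.3600


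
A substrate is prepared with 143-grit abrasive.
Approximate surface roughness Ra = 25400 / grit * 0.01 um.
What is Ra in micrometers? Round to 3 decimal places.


Ra = 25400 / 143 * 0.01 = 1.776 um

1.776


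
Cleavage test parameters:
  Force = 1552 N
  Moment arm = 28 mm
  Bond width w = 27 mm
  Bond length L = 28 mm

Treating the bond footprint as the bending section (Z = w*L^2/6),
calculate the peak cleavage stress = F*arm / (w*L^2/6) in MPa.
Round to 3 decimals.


M = 1552 * 28 = 43456 N*mm
Z = 27 * 28^2 / 6 = 21168 / 6 mm^3
sigma = M / Z = 6 * 43456 / 21168 = 260736 / 21168
= 12.317 MPa

12.317


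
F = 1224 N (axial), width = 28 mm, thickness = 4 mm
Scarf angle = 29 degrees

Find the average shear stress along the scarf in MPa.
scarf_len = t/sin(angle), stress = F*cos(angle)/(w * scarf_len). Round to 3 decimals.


scarf_len = 4/sin(29 deg) = 8.2507
cos(29 deg) = 0.874620
stress = 1224*0.874620/(28*8.2507) = 4.634 MPa

4.634


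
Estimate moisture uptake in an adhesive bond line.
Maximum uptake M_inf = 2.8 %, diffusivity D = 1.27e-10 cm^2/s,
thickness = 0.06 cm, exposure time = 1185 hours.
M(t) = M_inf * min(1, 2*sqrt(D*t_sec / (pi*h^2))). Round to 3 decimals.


Convert time: 1185 h = 4266000 s
ratio = min(1, 2*sqrt(1.27e-10*4266000/(pi*0.06^2)))
= 0.437740
M(t) = 2.8 * 0.437740 = 1.226%

1.226


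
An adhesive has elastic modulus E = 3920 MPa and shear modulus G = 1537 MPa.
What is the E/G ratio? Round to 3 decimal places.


E/G = 3920 / 1537 = 2.550

2.550


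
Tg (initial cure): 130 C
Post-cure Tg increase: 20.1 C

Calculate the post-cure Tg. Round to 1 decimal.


Post-cure Tg = 130 + 20.1 = 150.1 C

150.1


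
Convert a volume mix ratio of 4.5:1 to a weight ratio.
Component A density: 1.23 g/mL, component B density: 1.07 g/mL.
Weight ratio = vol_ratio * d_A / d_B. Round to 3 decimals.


= 4.5 * 1.23 / 1.07 = 5.173

5.173


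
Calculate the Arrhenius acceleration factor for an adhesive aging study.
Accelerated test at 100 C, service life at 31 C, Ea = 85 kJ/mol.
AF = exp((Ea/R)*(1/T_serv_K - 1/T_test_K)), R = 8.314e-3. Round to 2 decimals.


T_test = 373.15 K, T_serv = 304.15 K
Ea/R = 85 / 0.008314 = 10223.72
AF = exp(10223.72 * (1/304.15 - 1/373.15))
= 500.52

500.52


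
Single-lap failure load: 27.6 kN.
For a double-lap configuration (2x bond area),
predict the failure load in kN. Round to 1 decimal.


Failure load = 27.6 * 2 = 55.2 kN

55.2


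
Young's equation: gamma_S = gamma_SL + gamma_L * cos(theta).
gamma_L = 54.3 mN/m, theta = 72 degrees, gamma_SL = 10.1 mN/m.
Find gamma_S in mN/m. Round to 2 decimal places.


cos(72 deg) = 0.309017
gamma_S = 10.1 + 54.3 * 0.309017
= 26.88 mN/m

26.88


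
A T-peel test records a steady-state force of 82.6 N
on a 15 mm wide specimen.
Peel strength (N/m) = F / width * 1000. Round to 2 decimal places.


Peel strength = 82.6 / 15 * 1000
= 5506.67 N/m

5506.67


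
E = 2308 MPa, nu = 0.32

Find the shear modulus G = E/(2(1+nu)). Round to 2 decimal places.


G = 2308 / (2 * 1.32)
= 874.24 MPa

874.24


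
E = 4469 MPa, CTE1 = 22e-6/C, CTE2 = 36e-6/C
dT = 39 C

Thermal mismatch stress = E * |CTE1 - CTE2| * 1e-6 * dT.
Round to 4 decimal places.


= 4469 * 14e-6 * 39
= 2.4401 MPa

2.4401


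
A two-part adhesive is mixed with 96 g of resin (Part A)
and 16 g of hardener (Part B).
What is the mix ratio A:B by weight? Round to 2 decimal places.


Mix ratio = mass_A / mass_B
= 96 / 16
= 6.00

6.00


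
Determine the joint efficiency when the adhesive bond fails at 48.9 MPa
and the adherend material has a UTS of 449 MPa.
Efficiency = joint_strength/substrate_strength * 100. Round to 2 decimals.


Joint efficiency = 48.9 / 449 * 100
= 10.89%

10.89


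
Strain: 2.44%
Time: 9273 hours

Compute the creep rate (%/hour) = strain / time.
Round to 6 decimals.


Creep rate = 2.44 / 9273
= 0.000263 %/h

0.000263


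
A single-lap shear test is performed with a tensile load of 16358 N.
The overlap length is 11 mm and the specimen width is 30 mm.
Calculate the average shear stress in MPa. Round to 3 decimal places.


Shear stress = F / (overlap * width)
= 16358 / (11 * 30)
= 16358 / 330
= 49.570 MPa

49.570


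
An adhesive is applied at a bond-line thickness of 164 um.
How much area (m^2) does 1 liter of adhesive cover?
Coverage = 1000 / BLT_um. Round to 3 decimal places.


Coverage = 1000 / 164 = 6.098 m^2

6.098


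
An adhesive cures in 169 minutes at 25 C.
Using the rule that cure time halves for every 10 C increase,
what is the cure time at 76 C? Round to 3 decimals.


Factor = 2^((76 - 25) / 10) = 34.2968
Cure time = 169 / 34.2968
= 4.928 minutes

4.928


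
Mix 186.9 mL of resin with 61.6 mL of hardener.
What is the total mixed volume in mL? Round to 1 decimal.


Total = 186.9 + 61.6 = 248.5 mL

248.5


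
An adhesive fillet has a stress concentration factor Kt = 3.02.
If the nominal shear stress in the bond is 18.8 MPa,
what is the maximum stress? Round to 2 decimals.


Max stress = 18.8 * 3.02 = 56.78 MPa

56.78


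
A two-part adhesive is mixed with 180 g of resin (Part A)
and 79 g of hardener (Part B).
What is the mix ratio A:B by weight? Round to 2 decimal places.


Mix ratio = mass_A / mass_B
= 180 / 79
= 2.28

2.28


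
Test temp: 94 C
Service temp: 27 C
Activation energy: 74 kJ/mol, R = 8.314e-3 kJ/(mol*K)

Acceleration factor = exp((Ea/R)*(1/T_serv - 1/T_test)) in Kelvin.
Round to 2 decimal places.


AF = exp((74/0.008314)*(1/300.15 - 1/367.15))
= 223.96

223.96


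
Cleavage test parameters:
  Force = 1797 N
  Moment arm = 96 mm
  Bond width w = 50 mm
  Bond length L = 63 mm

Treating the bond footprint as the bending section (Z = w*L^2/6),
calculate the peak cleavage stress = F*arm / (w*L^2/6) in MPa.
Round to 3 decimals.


M = 1797 * 96 = 172512 N*mm
Z = 50 * 63^2 / 6 = 198450 / 6 mm^3
sigma = M / Z = 6 * 172512 / 198450 = 1035072 / 198450
= 5.216 MPa

5.216


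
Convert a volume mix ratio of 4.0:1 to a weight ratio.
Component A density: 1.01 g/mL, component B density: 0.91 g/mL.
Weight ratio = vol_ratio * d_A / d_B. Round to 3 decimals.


= 4.0 * 1.01 / 0.91 = 4.440

4.440


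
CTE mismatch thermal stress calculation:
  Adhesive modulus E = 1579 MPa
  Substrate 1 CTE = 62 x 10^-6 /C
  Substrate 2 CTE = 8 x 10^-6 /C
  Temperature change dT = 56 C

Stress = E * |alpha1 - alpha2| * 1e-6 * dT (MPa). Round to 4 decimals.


delta_alpha = |62 - 8| = 54 x 10^-6/C
Stress = 1579 * 54e-6 * 56
= 4.7749 MPa

4.7749


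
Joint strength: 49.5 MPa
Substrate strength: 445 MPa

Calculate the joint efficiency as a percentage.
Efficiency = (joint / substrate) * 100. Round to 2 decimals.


Efficiency = (49.5 / 445) * 100 = 11.12%

11.12


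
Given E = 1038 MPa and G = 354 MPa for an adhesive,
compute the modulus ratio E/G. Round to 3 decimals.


E/G ratio = 1038 / 354 = 2.932

2.932


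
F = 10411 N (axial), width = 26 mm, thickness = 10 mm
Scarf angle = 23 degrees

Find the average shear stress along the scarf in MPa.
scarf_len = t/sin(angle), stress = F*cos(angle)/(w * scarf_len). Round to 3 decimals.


scarf_len = 10/sin(23 deg) = 25.5930
cos(23 deg) = 0.920505
stress = 10411*0.920505/(26*25.5930) = 14.402 MPa

14.402


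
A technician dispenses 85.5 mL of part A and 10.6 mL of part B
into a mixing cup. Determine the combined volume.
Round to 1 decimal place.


Combined volume = 85.5 + 10.6
= 96.1 mL

96.1


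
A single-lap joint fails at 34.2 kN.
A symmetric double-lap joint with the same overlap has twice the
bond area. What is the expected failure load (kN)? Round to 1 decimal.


Double-lap load = 2 * 34.2 = 68.4 kN

68.4


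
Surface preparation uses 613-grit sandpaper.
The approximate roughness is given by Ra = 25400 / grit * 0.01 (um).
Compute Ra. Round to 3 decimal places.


Ra = 25400 / 613 * 0.01
= 254 / 613
= 0.414 um

0.414


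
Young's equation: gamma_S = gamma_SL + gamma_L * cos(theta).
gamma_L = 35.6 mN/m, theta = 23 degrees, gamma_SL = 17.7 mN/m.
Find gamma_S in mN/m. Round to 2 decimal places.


cos(23 deg) = 0.920505
gamma_S = 17.7 + 35.6 * 0.920505
= 50.47 mN/m

50.47


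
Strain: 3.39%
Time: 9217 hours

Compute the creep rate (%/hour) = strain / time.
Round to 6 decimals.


Creep rate = 3.39 / 9217
= 0.000368 %/h

0.000368


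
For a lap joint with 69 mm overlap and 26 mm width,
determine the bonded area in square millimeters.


Area = 69 * 26 = 1794 mm^2

1794


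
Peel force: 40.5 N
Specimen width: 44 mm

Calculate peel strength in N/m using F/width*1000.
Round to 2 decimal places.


Peel strength = 40.5 / 44 * 1000 = 920.45 N/m

920.45


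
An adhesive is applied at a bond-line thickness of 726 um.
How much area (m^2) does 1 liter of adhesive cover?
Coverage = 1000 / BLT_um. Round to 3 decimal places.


Coverage = 1000 / 726 = 1.377 m^2

1.377


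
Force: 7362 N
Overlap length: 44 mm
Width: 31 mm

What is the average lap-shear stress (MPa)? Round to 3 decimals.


Average shear stress = F / (overlap * width)
= 7362 / (44 * 31)
= 5.397 MPa

5.397


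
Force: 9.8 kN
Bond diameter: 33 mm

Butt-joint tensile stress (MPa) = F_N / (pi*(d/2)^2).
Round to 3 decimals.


F_N = 9.8 * 1000 = 9800.0 N
A = pi*(16.5)^2 = 855.2986 mm^2
stress = 9800.0 / 855.2986 = 11.458 MPa

11.458


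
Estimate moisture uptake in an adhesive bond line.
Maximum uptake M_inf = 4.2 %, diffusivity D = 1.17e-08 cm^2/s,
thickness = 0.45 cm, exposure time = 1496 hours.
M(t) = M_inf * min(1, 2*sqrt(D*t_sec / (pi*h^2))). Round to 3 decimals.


Convert time: 1496 h = 5385600 s
ratio = min(1, 2*sqrt(1.17e-08*5385600/(pi*0.45^2)))
= 0.629437
M(t) = 4.2 * 0.629437 = 2.644%

2.644


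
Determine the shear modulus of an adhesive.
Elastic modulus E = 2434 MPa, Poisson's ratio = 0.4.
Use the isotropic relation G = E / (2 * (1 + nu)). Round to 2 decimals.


G = 2434 / (2*(1+0.4)) = 2434 / 2.80
= 869.29 MPa

869.29


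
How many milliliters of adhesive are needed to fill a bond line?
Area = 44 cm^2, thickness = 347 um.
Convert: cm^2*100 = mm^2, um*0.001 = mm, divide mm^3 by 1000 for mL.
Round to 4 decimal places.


= (44 * 100) * (347 * 0.001) / 1000
= 1.5268 mL

1.5268


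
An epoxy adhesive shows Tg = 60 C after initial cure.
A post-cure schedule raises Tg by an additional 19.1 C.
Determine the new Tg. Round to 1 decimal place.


New Tg = 60 + 19.1
= 79.1 C

79.1


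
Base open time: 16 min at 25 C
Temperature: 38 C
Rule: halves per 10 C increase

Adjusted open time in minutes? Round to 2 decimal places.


Acceleration = 2^((38-25)/10) = 2.4623
Open time = 16 / 2.4623 = 6.50 min

6.50


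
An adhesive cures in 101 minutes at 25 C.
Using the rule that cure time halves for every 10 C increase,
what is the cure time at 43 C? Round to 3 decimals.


Factor = 2^((43 - 25) / 10) = 3.4822
Cure time = 101 / 3.4822
= 29.005 minutes

29.005


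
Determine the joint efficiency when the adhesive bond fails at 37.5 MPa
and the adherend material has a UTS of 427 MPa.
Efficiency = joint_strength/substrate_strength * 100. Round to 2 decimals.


Joint efficiency = 37.5 / 427 * 100
= 8.78%

8.78


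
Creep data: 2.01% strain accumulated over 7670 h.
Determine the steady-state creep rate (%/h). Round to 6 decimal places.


Rate = 2.01 / 7670 = 0.000262 %/h

0.000262


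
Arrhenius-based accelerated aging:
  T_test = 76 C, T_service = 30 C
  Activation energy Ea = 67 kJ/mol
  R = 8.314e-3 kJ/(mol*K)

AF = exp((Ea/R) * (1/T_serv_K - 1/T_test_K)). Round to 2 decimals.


T_test_K = 349.15, T_serv_K = 303.15
AF = exp((67/8.314e-3) * (1/303.15 - 1/349.15))
= 33.19

33.19
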